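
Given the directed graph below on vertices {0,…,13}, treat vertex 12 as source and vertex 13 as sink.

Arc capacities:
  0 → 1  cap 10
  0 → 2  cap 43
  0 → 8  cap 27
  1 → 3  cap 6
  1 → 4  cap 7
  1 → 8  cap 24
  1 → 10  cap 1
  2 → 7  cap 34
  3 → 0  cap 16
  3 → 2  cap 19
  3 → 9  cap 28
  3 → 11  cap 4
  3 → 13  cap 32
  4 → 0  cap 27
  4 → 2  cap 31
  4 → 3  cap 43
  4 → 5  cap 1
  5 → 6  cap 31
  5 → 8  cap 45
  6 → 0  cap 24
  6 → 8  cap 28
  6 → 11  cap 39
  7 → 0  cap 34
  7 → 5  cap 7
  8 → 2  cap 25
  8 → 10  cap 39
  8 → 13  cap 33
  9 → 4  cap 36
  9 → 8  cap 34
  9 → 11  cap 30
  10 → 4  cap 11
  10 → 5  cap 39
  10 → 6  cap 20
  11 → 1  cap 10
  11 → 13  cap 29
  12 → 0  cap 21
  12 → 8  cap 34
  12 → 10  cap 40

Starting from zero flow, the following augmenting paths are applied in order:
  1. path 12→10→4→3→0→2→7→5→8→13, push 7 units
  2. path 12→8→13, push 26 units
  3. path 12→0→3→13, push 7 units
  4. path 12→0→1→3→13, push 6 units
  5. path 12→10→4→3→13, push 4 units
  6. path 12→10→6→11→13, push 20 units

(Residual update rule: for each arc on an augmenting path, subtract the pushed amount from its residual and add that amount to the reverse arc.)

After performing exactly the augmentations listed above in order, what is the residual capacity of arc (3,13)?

Residual capacity of (3,13): 15

after path 1 (12→10→4→3→0→2→7→5→8→13, push 7): res(3,13)=32
after path 2 (12→8→13, push 26): res(3,13)=32
after path 3 (12→0→3→13, push 7): res(3,13)=25
after path 4 (12→0→1→3→13, push 6): res(3,13)=19
after path 5 (12→10→4→3→13, push 4): res(3,13)=15
after path 6 (12→10→6→11→13, push 20): res(3,13)=15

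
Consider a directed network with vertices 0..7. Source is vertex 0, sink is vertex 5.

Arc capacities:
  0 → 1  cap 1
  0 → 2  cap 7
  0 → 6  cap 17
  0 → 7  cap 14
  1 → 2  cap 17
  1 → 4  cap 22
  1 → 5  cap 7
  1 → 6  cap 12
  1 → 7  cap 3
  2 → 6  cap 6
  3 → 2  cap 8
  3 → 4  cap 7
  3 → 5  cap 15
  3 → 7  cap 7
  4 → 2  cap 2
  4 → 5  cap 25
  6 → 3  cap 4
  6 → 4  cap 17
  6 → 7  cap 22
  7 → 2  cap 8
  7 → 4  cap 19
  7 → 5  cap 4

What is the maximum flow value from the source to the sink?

augment #1: 0→1→5 bottleneck 1, total now 1
augment #2: 0→7→5 bottleneck 4, total now 5
augment #3: 0→6→3→5 bottleneck 4, total now 9
augment #4: 0→6→4→5 bottleneck 13, total now 22
augment #5: 0→7→4→5 bottleneck 10, total now 32
augment #6: 0→2→6→4→5 bottleneck 2, total now 34

Maximum flow value: 34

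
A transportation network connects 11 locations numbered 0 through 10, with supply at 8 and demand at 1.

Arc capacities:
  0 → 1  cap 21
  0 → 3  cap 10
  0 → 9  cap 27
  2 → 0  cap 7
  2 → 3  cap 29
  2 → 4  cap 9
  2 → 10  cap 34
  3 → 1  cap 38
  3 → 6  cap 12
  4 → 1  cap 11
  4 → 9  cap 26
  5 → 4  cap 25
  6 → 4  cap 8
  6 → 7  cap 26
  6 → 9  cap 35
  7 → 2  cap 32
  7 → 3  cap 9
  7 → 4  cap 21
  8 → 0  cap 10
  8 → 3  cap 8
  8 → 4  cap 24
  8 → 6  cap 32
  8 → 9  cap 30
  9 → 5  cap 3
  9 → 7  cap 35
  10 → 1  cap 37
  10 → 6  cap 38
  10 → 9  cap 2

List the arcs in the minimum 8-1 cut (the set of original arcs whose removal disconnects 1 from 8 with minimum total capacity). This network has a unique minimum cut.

Min-cut arcs: {(4,1), (7,2), (7,3), (8,0), (8,3)} (total capacity 70)

augment #1: 8→0→1 push 10
augment #2: 8→3→1 push 8
augment #3: 8→4→1 push 11
augment #4: 8→6→7→3→1 push 9
augment #5: 8→6→7→2→0→1 push 7
augment #6: 8→6→7→2→3→1 push 10
augment #7: 8→9→7→2→3→1 push 11
augment #8: 8→9→7→2→10→1 push 4
max flow = 70; residual-reachable set from 8 gives S-side
cut edges (S→T): {(4,1), (7,2), (7,3), (8,0), (8,3)} total cap 70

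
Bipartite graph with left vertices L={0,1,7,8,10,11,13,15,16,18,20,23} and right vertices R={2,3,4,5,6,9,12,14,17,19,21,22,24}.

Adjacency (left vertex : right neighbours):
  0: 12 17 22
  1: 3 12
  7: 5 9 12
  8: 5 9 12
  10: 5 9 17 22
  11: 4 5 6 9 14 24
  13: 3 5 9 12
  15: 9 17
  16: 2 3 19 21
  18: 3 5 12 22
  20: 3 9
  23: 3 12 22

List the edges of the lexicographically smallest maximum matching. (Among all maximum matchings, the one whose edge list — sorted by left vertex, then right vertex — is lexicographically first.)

|M| = 8 (so the lex-smallest maximum matching has 8 edges)
process left vertices in ascending order; for each, take the smallest-labelled available neighbour that still permits 8 edges overall, or leave it unmatched if none does
lex-smallest matching: {0-12, 1-3, 7-5, 8-9, 10-17, 11-4, 16-2, 18-22}

Lex-smallest maximum matching: {(0,12), (1,3), (7,5), (8,9), (10,17), (11,4), (16,2), (18,22)}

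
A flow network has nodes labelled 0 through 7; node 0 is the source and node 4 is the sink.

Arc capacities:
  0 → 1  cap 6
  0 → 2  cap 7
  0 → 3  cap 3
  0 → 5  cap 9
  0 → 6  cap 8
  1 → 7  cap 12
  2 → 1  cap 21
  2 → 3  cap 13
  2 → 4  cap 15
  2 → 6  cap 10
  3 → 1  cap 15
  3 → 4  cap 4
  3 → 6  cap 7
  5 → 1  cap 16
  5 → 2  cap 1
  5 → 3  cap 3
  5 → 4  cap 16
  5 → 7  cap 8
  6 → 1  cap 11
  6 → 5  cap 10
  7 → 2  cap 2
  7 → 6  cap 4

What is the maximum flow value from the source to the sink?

augment #1: 0→2→4 bottleneck 7, total now 7
augment #2: 0→3→4 bottleneck 3, total now 10
augment #3: 0→5→4 bottleneck 9, total now 19
augment #4: 0→6→5→4 bottleneck 7, total now 26
augment #5: 0→1→7→2→4 bottleneck 2, total now 28
augment #6: 0→6→5→2→4 bottleneck 1, total now 29
augment #7: 0→1→7→6→5→3→4 bottleneck 1, total now 30

Maximum flow value: 30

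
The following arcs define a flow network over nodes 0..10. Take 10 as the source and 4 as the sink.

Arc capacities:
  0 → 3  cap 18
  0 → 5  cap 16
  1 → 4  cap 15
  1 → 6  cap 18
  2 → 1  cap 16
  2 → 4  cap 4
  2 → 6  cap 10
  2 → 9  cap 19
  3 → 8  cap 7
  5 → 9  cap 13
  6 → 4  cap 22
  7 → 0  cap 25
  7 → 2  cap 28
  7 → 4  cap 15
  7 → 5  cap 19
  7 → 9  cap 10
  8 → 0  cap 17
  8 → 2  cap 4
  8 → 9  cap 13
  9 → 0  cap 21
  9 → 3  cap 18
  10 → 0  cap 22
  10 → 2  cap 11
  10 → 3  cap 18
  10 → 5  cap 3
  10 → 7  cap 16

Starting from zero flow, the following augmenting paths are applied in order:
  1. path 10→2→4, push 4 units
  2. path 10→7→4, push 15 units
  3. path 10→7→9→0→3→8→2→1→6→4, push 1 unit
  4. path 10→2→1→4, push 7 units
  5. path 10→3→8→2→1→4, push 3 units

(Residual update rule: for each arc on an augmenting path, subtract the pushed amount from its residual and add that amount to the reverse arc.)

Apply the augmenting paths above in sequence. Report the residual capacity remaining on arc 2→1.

after path 1 (10→2→4, push 4): res(2,1)=16
after path 2 (10→7→4, push 15): res(2,1)=16
after path 3 (10→7→9→0→3→8→2→1→6→4, push 1): res(2,1)=15
after path 4 (10→2→1→4, push 7): res(2,1)=8
after path 5 (10→3→8→2→1→4, push 3): res(2,1)=5

Residual capacity of (2,1): 5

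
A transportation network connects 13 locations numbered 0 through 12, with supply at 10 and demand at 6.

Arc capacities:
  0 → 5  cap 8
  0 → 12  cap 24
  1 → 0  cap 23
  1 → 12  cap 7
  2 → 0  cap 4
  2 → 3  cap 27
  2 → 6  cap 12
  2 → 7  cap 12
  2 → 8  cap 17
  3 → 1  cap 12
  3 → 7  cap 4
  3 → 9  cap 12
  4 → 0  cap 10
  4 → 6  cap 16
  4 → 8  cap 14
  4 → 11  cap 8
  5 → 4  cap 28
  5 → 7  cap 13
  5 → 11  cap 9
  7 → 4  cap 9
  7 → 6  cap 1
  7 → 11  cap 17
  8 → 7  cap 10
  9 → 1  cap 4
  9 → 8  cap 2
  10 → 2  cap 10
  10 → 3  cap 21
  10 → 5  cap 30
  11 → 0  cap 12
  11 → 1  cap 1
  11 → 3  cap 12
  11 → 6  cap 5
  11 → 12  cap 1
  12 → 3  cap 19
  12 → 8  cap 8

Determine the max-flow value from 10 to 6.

augment #1: 10→2→6 bottleneck 10, total now 10
augment #2: 10→3→7→6 bottleneck 1, total now 11
augment #3: 10→5→4→6 bottleneck 16, total now 27
augment #4: 10→5→11→6 bottleneck 5, total now 32

Maximum flow value: 32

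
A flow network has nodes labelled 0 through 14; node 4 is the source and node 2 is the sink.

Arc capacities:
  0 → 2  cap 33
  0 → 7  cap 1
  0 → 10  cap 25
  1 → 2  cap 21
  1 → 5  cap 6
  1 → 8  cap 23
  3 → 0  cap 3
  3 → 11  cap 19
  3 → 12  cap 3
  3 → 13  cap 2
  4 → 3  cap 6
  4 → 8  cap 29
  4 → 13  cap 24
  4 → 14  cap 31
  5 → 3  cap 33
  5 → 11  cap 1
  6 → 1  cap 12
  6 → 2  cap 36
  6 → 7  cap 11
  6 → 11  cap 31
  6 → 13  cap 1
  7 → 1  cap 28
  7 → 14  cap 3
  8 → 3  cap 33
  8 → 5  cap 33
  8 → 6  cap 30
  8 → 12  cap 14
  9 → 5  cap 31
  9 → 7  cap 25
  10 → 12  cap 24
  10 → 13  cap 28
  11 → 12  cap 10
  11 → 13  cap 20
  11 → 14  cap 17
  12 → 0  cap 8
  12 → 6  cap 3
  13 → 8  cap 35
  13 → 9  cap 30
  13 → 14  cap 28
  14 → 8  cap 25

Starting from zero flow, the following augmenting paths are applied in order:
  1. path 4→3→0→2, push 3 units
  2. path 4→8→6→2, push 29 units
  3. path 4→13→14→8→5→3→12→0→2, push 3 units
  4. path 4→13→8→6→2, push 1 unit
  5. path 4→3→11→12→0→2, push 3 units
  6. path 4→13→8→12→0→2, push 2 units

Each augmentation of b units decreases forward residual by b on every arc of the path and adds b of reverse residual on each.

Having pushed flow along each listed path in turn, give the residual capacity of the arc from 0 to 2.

Residual capacity of (0,2): 22

after path 1 (4→3→0→2, push 3): res(0,2)=30
after path 2 (4→8→6→2, push 29): res(0,2)=30
after path 3 (4→13→14→8→5→3→12→0→2, push 3): res(0,2)=27
after path 4 (4→13→8→6→2, push 1): res(0,2)=27
after path 5 (4→3→11→12→0→2, push 3): res(0,2)=24
after path 6 (4→13→8→12→0→2, push 2): res(0,2)=22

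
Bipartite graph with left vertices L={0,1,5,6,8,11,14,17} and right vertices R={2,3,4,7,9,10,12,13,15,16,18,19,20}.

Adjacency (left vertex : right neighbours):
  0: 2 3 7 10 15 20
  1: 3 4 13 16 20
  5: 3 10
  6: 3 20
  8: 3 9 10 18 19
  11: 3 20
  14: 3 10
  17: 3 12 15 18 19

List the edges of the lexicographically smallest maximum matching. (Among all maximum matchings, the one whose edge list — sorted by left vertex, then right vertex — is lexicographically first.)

|M| = 7 (so the lex-smallest maximum matching has 7 edges)
process left vertices in ascending order; for each, take the smallest-labelled available neighbour that still permits 7 edges overall, or leave it unmatched if none does
lex-smallest matching: {0-2, 1-4, 5-3, 6-20, 8-9, 14-10, 17-12}

Lex-smallest maximum matching: {(0,2), (1,4), (5,3), (6,20), (8,9), (14,10), (17,12)}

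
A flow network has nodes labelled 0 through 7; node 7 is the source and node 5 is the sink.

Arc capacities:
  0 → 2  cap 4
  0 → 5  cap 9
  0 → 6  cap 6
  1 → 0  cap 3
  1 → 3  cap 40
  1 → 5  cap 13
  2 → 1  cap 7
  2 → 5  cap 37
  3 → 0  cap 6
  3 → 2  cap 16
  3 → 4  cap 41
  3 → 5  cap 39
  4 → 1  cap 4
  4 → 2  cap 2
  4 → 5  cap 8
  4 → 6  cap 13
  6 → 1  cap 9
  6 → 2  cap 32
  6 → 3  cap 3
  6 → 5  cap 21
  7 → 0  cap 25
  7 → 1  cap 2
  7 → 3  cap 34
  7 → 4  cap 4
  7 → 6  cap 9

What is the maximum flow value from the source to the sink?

Maximum flow value: 68

augment #1: 7→0→5 bottleneck 9, total now 9
augment #2: 7→1→5 bottleneck 2, total now 11
augment #3: 7→3→5 bottleneck 34, total now 45
augment #4: 7→4→5 bottleneck 4, total now 49
augment #5: 7→6→5 bottleneck 9, total now 58
augment #6: 7→0→2→5 bottleneck 4, total now 62
augment #7: 7→0→6→5 bottleneck 6, total now 68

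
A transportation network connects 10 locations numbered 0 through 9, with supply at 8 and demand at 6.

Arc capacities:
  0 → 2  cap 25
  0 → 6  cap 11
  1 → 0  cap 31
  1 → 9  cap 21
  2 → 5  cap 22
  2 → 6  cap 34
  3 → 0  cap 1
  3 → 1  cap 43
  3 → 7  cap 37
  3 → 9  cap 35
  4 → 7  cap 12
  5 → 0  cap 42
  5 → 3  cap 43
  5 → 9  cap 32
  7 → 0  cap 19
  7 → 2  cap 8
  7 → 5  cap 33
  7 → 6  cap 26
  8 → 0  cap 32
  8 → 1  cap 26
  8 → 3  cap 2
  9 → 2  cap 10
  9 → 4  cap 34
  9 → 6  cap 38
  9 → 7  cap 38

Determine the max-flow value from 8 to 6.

Maximum flow value: 59

augment #1: 8→0→6 bottleneck 11, total now 11
augment #2: 8→0→2→6 bottleneck 21, total now 32
augment #3: 8→1→9→6 bottleneck 21, total now 53
augment #4: 8→3→7→6 bottleneck 2, total now 55
augment #5: 8→1→0→2→6 bottleneck 4, total now 59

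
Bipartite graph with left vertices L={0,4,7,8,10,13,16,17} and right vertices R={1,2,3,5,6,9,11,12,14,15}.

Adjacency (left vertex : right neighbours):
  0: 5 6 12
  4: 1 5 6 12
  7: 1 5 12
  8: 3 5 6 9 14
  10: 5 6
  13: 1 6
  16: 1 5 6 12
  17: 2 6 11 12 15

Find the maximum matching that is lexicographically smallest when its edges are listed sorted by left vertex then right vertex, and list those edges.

Lex-smallest maximum matching: {(0,5), (4,1), (7,12), (8,3), (10,6), (17,2)}

|M| = 6 (so the lex-smallest maximum matching has 6 edges)
process left vertices in ascending order; for each, take the smallest-labelled available neighbour that still permits 6 edges overall, or leave it unmatched if none does
lex-smallest matching: {0-5, 4-1, 7-12, 8-3, 10-6, 17-2}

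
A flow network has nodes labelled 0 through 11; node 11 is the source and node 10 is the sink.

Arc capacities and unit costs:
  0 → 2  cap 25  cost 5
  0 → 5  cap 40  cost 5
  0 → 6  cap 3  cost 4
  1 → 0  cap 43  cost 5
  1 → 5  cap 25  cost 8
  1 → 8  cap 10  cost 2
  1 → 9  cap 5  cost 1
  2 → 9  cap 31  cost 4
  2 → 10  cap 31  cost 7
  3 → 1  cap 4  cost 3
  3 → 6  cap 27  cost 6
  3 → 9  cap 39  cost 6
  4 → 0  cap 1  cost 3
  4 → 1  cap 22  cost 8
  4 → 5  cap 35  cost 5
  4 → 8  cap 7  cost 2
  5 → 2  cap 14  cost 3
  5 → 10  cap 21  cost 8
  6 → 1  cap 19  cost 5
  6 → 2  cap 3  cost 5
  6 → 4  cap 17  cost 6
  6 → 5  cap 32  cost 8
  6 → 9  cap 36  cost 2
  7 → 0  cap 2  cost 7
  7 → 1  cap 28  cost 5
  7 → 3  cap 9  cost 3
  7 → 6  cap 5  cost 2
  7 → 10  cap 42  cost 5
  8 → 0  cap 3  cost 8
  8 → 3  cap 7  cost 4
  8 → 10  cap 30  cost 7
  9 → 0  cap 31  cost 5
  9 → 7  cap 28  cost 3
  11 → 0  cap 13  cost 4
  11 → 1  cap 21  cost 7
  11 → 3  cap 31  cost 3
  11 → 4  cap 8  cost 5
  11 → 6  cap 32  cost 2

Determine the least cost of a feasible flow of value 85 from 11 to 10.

shortest-cost path #1: 11→6→9→7→10 push 28 @ unit cost 12 (adds 336)
shortest-cost path #2: 11→4→8→10 push 7 @ unit cost 14 (adds 98)
shortest-cost path #3: 11→6→2→10 push 3 @ unit cost 14 (adds 42)
shortest-cost path #4: 11→3→1→8→10 push 4 @ unit cost 15 (adds 60)
shortest-cost path #5: 11→0→2→10 push 13 @ unit cost 16 (adds 208)
shortest-cost path #6: 11→1→8→10 push 6 @ unit cost 16 (adds 96)
shortest-cost path #7: 11→4→5→10 push 1 @ unit cost 18 (adds 18)
shortest-cost path #8: 11→6→5→10 push 1 @ unit cost 18 (adds 18)
shortest-cost path #9: 11→1→9→6→5→10 push 5 @ unit cost 22 (adds 110)
shortest-cost path #10: 11→1→5→10 push 10 @ unit cost 23 (adds 230)
shortest-cost path #11: 11→3→9→6→5→10 push 4 @ unit cost 23 (adds 92)
shortest-cost path #12: 11→3→9→6→5→1→0→2→10 push 3 @ unit cost 24 (adds 72)
total cost = 1380

Minimum cost for 85 units: 1380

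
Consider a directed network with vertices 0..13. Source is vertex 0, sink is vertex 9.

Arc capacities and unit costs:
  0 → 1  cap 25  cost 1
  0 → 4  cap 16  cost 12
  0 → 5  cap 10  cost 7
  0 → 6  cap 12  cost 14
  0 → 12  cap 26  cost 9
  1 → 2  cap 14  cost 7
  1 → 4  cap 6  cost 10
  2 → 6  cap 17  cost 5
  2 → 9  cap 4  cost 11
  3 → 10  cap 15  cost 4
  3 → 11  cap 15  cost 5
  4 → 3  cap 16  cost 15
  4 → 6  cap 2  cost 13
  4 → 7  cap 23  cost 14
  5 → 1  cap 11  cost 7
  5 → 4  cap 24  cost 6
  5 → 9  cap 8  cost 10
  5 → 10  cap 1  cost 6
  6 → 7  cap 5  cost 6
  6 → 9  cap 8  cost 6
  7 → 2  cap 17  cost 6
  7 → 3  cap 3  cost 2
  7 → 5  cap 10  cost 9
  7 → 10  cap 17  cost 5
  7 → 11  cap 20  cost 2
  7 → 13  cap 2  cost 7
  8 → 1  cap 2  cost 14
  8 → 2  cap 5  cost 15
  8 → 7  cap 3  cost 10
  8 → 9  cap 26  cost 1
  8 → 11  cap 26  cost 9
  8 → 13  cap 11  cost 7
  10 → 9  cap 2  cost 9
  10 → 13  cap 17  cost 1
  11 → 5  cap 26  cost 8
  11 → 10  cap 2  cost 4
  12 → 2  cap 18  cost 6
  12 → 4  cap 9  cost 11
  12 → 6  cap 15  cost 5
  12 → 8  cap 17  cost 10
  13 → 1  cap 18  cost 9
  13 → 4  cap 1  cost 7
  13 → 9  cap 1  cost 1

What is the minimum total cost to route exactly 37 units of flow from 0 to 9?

shortest-cost path #1: 0→5→10→13→9 push 1 @ unit cost 15 (adds 15)
shortest-cost path #2: 0→5→9 push 8 @ unit cost 17 (adds 136)
shortest-cost path #3: 0→1→2→9 push 4 @ unit cost 19 (adds 76)
shortest-cost path #4: 0→1→2→6→9 push 8 @ unit cost 19 (adds 152)
shortest-cost path #5: 0→12→8→9 push 16 @ unit cost 20 (adds 320)
total cost = 699

Minimum cost for 37 units: 699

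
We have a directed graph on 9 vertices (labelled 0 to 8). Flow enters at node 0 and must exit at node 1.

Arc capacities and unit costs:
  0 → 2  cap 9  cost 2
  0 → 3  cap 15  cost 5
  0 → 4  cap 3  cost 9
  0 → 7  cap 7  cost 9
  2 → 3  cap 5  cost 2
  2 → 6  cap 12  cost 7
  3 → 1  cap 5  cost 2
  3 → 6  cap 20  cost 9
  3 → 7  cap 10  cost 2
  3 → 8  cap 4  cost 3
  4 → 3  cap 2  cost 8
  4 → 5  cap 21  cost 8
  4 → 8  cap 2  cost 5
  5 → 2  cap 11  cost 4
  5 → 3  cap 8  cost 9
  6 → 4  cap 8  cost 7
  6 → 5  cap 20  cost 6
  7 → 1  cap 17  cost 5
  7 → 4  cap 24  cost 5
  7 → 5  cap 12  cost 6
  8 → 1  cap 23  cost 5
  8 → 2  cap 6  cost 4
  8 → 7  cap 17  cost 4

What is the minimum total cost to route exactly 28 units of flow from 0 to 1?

Minimum cost for 28 units: 338

shortest-cost path #1: 0→2→3→1 push 5 @ unit cost 6 (adds 30)
shortest-cost path #2: 0→3→7→1 push 10 @ unit cost 12 (adds 120)
shortest-cost path #3: 0→3→8→1 push 4 @ unit cost 13 (adds 52)
shortest-cost path #4: 0→7→1 push 7 @ unit cost 14 (adds 98)
shortest-cost path #5: 0→4→8→1 push 2 @ unit cost 19 (adds 38)
total cost = 338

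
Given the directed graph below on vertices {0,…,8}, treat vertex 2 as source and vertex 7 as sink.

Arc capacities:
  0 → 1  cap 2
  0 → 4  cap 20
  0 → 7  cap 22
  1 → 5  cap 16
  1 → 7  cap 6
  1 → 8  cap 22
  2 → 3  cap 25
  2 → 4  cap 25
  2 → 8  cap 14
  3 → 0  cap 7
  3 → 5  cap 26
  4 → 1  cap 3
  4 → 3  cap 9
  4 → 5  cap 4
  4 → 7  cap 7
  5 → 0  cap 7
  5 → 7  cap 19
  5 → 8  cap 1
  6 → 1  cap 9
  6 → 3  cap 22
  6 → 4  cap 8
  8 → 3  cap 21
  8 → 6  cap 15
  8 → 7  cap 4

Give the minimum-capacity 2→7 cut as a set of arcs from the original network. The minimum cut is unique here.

Min-cut arcs: {(1,7), (3,0), (4,7), (5,0), (5,7), (8,7)} (total capacity 50)

augment #1: 2→4→7 push 7
augment #2: 2→8→7 push 4
augment #3: 2→3→0→7 push 7
augment #4: 2→3→5→7 push 18
augment #5: 2→4→1→7 push 3
augment #6: 2→4→5→7 push 1
augment #7: 2→4→5→0→7 push 3
augment #8: 2→8→6→1→7 push 3
augment #9: 2→4→3→5→0→7 push 4
max flow = 50; residual-reachable set from 2 gives S-side
cut edges (S→T): {(1,7), (3,0), (4,7), (5,0), (5,7), (8,7)} total cap 50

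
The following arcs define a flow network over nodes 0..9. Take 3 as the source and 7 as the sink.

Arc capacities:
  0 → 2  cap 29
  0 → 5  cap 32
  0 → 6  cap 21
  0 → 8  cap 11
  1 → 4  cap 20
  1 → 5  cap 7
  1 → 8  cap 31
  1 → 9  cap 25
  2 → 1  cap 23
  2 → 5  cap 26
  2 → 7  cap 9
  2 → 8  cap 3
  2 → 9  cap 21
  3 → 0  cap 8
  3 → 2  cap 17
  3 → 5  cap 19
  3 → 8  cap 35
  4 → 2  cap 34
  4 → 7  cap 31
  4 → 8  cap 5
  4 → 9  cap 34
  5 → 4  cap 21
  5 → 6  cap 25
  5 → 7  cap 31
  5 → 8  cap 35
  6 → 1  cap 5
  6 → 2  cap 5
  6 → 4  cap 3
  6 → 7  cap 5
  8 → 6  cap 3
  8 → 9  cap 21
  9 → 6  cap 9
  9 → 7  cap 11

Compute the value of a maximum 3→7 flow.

augment #1: 3→2→7 bottleneck 9, total now 9
augment #2: 3→5→7 bottleneck 19, total now 28
augment #3: 3→0→5→7 bottleneck 8, total now 36
augment #4: 3→2→5→7 bottleneck 4, total now 40
augment #5: 3→2→9→7 bottleneck 4, total now 44
augment #6: 3→8→6→7 bottleneck 3, total now 47
augment #7: 3→8→9→7 bottleneck 7, total now 54
augment #8: 3→8→9→6→7 bottleneck 2, total now 56
augment #9: 3→8→9→6→4→7 bottleneck 3, total now 59
augment #10: 3→8→9→2→1→4→7 bottleneck 4, total now 63
augment #11: 3→8→9→6→1→4→7 bottleneck 4, total now 67

Maximum flow value: 67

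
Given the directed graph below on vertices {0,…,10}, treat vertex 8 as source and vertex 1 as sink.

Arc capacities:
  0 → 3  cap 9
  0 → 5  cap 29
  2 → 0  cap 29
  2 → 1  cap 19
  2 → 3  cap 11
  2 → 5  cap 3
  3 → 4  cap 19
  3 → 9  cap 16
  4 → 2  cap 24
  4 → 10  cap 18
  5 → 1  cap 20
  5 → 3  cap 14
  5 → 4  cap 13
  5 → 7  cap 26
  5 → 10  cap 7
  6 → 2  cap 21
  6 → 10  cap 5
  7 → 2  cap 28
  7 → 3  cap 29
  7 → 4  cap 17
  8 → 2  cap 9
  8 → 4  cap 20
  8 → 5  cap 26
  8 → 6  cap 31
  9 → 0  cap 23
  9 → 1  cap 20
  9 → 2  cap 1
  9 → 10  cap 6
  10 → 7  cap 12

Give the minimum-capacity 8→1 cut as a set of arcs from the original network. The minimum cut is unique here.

augment #1: 8→2→1 push 9
augment #2: 8→5→1 push 20
augment #3: 8→4→2→1 push 10
augment #4: 8→5→3→9→1 push 6
augment #5: 8→4→2→3→9→1 push 10
max flow = 55; residual-reachable set from 8 gives S-side
cut edges (S→T): {(2,1), (3,9), (5,1)} total cap 55

Min-cut arcs: {(2,1), (3,9), (5,1)} (total capacity 55)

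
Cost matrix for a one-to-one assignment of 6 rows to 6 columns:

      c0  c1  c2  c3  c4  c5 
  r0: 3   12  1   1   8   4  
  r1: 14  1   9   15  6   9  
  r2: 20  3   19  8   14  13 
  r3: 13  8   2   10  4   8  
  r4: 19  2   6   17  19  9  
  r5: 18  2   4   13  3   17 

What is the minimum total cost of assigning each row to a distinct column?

Minimum assignment cost: 26

optimal assignment: row0→col0 (cost 3), row1→col1 (cost 1), row2→col3 (cost 8), row3→col2 (cost 2), row4→col5 (cost 9), row5→col4 (cost 3)
total = 3 + 1 + 8 + 2 + 9 + 3 = 26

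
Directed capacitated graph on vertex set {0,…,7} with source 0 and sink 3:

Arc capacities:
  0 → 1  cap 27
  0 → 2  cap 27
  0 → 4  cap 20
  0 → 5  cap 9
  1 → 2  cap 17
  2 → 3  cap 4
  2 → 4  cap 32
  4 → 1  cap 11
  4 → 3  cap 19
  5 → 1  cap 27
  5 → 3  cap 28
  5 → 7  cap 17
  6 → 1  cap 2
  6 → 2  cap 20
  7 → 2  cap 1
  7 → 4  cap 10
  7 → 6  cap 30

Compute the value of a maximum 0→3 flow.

augment #1: 0→2→3 bottleneck 4, total now 4
augment #2: 0→4→3 bottleneck 19, total now 23
augment #3: 0→5→3 bottleneck 9, total now 32

Maximum flow value: 32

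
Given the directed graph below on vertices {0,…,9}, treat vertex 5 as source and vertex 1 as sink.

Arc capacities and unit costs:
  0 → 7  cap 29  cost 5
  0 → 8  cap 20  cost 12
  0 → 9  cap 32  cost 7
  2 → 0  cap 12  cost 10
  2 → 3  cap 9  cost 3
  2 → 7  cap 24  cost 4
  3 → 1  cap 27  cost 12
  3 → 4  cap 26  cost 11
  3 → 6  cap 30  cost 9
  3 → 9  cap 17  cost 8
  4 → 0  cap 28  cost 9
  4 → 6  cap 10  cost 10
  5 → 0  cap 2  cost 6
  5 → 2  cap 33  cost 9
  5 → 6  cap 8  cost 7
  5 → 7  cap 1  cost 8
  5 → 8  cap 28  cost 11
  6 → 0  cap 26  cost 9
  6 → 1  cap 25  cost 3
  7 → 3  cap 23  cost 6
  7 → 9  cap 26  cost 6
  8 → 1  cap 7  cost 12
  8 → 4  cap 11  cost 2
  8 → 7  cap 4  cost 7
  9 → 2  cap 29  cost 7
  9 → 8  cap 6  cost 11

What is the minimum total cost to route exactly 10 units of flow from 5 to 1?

shortest-cost path #1: 5→6→1 push 8 @ unit cost 10 (adds 80)
shortest-cost path #2: 5→8→1 push 2 @ unit cost 23 (adds 46)
total cost = 126

Minimum cost for 10 units: 126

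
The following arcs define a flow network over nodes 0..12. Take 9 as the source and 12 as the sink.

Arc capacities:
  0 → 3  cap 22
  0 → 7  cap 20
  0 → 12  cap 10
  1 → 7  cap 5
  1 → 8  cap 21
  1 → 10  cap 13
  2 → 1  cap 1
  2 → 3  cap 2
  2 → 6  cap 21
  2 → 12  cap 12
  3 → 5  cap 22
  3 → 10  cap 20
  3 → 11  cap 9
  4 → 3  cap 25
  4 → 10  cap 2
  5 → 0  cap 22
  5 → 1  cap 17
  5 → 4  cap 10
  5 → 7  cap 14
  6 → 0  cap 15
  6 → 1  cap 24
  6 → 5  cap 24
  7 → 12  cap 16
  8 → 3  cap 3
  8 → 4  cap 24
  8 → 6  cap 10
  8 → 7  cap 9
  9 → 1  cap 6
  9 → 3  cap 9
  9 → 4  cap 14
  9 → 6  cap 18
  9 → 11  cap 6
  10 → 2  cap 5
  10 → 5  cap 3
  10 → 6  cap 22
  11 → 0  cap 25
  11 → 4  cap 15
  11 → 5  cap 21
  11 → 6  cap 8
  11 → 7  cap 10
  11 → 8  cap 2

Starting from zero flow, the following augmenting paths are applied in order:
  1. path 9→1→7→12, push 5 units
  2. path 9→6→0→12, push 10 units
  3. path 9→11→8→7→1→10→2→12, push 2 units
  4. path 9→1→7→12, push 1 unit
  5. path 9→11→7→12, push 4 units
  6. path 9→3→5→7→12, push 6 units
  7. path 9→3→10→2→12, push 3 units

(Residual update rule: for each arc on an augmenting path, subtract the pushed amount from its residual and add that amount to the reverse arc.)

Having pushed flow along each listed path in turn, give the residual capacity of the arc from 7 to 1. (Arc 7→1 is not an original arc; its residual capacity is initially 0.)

after path 1 (9→1→7→12, push 5): res(7,1)=5
after path 2 (9→6→0→12, push 10): res(7,1)=5
after path 3 (9→11→8→7→1→10→2→12, push 2): res(7,1)=3
after path 4 (9→1→7→12, push 1): res(7,1)=4
after path 5 (9→11→7→12, push 4): res(7,1)=4
after path 6 (9→3→5→7→12, push 6): res(7,1)=4
after path 7 (9→3→10→2→12, push 3): res(7,1)=4

Residual capacity of (7,1): 4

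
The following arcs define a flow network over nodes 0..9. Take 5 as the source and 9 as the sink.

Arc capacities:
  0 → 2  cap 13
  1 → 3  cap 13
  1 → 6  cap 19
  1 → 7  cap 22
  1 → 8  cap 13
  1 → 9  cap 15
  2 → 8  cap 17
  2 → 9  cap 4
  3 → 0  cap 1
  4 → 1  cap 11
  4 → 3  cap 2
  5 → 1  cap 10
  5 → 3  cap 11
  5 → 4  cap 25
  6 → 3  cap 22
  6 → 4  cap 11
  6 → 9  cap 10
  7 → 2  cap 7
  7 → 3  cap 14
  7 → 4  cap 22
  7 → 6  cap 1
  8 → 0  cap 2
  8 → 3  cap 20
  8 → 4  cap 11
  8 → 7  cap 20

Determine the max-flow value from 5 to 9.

Maximum flow value: 22

augment #1: 5→1→9 bottleneck 10, total now 10
augment #2: 5→4→1→9 bottleneck 5, total now 15
augment #3: 5→3→0→2→9 bottleneck 1, total now 16
augment #4: 5→4→1→6→9 bottleneck 6, total now 22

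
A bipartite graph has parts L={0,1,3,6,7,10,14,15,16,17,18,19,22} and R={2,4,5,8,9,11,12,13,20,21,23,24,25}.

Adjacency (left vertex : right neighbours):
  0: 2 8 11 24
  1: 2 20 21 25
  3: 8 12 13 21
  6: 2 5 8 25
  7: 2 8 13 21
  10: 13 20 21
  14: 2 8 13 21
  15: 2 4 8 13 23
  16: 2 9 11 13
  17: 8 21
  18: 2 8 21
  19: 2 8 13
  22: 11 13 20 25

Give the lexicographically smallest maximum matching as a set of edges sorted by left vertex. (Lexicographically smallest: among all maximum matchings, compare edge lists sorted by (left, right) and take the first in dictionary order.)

Lex-smallest maximum matching: {(0,24), (1,25), (3,12), (6,5), (7,2), (10,20), (14,8), (15,4), (16,9), (17,21), (19,13), (22,11)}

|M| = 12 (so the lex-smallest maximum matching has 12 edges)
process left vertices in ascending order; for each, take the smallest-labelled available neighbour that still permits 12 edges overall, or leave it unmatched if none does
lex-smallest matching: {0-24, 1-25, 3-12, 6-5, 7-2, 10-20, 14-8, 15-4, 16-9, 17-21, 19-13, 22-11}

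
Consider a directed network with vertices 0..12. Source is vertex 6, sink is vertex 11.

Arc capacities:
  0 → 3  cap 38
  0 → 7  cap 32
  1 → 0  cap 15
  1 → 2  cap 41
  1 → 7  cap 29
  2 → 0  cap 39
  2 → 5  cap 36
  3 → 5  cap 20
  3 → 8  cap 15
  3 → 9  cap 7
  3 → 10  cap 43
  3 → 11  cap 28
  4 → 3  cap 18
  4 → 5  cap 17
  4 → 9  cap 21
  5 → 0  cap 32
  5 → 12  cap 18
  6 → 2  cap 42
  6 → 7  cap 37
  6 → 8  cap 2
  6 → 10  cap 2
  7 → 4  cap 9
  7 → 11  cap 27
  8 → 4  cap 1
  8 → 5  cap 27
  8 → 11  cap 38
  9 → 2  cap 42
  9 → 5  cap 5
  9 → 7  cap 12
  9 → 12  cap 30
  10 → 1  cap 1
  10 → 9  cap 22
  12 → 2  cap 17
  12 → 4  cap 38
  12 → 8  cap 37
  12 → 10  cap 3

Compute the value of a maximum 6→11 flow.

augment #1: 6→7→11 bottleneck 27, total now 27
augment #2: 6→8→11 bottleneck 2, total now 29
augment #3: 6→2→0→3→11 bottleneck 28, total now 57
augment #4: 6→2→0→3→8→11 bottleneck 10, total now 67
augment #5: 6→2→5→12→8→11 bottleneck 4, total now 71
augment #6: 6→7→4→3→8→11 bottleneck 5, total now 76
augment #7: 6→10→9→12→8→11 bottleneck 2, total now 78
augment #8: 6→7→4→5→12→8→11 bottleneck 4, total now 82

Maximum flow value: 82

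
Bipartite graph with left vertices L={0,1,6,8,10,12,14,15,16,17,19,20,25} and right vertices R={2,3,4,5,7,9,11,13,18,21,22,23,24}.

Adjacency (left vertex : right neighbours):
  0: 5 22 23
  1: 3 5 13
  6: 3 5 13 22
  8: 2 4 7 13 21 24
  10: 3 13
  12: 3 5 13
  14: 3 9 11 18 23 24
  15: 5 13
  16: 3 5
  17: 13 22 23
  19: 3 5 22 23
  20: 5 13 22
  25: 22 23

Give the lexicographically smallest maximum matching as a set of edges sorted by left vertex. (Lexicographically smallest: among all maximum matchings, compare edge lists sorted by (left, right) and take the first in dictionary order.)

Lex-smallest maximum matching: {(0,5), (1,3), (6,13), (8,2), (14,9), (17,22), (19,23)}

|M| = 7 (so the lex-smallest maximum matching has 7 edges)
process left vertices in ascending order; for each, take the smallest-labelled available neighbour that still permits 7 edges overall, or leave it unmatched if none does
lex-smallest matching: {0-5, 1-3, 6-13, 8-2, 14-9, 17-22, 19-23}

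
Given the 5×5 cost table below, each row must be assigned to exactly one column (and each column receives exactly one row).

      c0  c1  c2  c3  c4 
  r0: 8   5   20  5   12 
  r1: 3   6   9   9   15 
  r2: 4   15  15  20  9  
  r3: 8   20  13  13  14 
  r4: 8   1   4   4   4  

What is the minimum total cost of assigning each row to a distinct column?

Minimum assignment cost: 31

optimal assignment: row0→col3 (cost 5), row1→col0 (cost 3), row2→col4 (cost 9), row3→col2 (cost 13), row4→col1 (cost 1)
total = 5 + 3 + 9 + 13 + 1 = 31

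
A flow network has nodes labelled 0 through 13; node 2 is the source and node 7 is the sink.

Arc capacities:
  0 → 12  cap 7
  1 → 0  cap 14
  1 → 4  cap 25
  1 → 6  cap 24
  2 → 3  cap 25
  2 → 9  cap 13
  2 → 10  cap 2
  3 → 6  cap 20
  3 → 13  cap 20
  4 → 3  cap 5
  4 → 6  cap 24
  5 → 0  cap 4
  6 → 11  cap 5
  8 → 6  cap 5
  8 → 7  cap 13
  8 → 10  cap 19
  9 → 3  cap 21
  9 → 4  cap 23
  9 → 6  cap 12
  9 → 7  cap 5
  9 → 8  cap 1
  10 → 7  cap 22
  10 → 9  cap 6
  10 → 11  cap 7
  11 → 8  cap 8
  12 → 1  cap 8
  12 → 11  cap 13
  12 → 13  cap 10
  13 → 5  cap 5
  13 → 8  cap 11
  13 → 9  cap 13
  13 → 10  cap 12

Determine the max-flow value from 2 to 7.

Maximum flow value: 33

augment #1: 2→9→7 bottleneck 5, total now 5
augment #2: 2→10→7 bottleneck 2, total now 7
augment #3: 2→9→8→7 bottleneck 1, total now 8
augment #4: 2→3→13→8→7 bottleneck 11, total now 19
augment #5: 2→3→13→10→7 bottleneck 9, total now 28
augment #6: 2→3→6→11→8→7 bottleneck 1, total now 29
augment #7: 2→3→6→11→8→10→7 bottleneck 4, total now 33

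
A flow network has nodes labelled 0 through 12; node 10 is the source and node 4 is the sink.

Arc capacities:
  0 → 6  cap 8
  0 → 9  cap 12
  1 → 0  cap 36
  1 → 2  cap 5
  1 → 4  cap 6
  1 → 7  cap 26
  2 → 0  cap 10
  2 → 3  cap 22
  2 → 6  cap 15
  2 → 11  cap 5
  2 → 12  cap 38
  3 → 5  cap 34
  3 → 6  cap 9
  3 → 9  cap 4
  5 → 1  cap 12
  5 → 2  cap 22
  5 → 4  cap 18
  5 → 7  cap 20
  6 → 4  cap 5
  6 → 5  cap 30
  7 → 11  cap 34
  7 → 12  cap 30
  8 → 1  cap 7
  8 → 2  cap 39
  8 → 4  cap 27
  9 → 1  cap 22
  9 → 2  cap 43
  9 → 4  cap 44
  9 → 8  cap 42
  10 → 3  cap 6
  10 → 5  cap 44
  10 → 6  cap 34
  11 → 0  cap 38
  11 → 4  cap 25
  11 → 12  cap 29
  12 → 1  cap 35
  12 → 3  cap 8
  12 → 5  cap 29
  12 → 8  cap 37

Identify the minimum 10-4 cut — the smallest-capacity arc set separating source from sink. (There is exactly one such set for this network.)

Min-cut arcs: {(3,9), (5,1), (5,2), (5,4), (5,7), (6,4)} (total capacity 81)

augment #1: 10→5→4 push 18
augment #2: 10→6→4 push 5
augment #3: 10→3→9→4 push 4
augment #4: 10→5→1→4 push 6
augment #5: 10→5→2→11→4 push 5
augment #6: 10→5→7→11→4 push 15
augment #7: 10→3→5→7→11→4 push 2
augment #8: 10→6→5→7→11→4 push 3
augment #9: 10→6→5→1→0→9→4 push 6
augment #10: 10→6→5→2→0→9→4 push 6
augment #11: 10→6→5→2→12→8→4 push 11
max flow = 81; residual-reachable set from 10 gives S-side
cut edges (S→T): {(3,9), (5,1), (5,2), (5,4), (5,7), (6,4)} total cap 81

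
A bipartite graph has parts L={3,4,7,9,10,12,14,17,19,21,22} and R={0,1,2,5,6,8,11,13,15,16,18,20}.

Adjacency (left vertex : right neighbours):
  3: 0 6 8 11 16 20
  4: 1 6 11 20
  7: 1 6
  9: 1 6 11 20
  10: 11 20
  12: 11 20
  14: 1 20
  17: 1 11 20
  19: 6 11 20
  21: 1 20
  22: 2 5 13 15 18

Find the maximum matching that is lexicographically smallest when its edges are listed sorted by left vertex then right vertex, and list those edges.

|M| = 6 (so the lex-smallest maximum matching has 6 edges)
process left vertices in ascending order; for each, take the smallest-labelled available neighbour that still permits 6 edges overall, or leave it unmatched if none does
lex-smallest matching: {3-0, 4-1, 7-6, 9-11, 10-20, 22-2}

Lex-smallest maximum matching: {(3,0), (4,1), (7,6), (9,11), (10,20), (22,2)}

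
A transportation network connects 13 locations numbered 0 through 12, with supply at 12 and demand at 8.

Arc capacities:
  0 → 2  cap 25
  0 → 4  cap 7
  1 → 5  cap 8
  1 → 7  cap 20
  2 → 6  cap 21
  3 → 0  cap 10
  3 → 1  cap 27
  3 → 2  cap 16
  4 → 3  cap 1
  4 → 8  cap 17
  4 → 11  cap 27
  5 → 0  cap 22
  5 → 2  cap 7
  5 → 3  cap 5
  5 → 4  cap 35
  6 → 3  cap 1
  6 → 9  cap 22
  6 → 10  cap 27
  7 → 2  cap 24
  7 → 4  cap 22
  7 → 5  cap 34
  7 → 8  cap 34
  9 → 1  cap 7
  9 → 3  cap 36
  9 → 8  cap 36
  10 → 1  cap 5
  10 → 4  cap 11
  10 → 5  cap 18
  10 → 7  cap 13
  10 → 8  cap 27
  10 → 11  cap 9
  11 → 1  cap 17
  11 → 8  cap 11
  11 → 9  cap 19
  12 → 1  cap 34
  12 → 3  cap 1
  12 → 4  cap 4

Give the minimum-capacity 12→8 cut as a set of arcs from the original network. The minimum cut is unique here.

augment #1: 12→4→8 push 4
augment #2: 12→1→7→8 push 20
augment #3: 12→1→5→4→8 push 8
augment #4: 12→3→0→4→8 push 1
max flow = 33; residual-reachable set from 12 gives S-side
cut edges (S→T): {(1,5), (1,7), (12,3), (12,4)} total cap 33

Min-cut arcs: {(1,5), (1,7), (12,3), (12,4)} (total capacity 33)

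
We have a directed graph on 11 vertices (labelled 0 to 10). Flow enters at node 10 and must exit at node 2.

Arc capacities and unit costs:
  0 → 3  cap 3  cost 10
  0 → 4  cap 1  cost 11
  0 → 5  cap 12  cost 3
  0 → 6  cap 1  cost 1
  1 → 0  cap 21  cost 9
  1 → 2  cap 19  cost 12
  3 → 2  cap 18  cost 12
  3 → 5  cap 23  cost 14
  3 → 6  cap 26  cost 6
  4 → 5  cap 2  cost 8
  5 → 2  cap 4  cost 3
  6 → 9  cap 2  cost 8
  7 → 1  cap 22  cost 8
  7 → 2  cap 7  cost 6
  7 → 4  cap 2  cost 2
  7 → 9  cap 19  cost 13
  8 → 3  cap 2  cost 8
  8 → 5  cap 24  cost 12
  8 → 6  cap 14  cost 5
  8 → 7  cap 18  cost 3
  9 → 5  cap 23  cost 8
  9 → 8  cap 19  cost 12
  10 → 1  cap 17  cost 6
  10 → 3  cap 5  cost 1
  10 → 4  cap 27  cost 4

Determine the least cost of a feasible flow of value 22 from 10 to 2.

shortest-cost path #1: 10→3→2 push 5 @ unit cost 13 (adds 65)
shortest-cost path #2: 10→4→5→2 push 2 @ unit cost 15 (adds 30)
shortest-cost path #3: 10→1→2 push 15 @ unit cost 18 (adds 270)
total cost = 365

Minimum cost for 22 units: 365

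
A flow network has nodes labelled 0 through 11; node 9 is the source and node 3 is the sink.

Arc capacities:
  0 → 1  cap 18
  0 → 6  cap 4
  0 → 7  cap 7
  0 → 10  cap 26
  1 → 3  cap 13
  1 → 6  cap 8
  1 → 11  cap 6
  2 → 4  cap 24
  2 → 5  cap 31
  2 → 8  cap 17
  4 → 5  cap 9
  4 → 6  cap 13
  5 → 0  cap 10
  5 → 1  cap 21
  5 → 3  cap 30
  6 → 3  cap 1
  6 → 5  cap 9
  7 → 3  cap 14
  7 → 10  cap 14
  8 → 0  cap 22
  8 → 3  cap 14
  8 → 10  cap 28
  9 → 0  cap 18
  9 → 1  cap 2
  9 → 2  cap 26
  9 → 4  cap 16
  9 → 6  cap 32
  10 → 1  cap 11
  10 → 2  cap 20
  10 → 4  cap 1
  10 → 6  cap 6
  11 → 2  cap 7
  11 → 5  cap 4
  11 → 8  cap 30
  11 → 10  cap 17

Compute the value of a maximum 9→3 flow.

augment #1: 9→1→3 bottleneck 2, total now 2
augment #2: 9→6→3 bottleneck 1, total now 3
augment #3: 9→0→1→3 bottleneck 11, total now 14
augment #4: 9→0→7→3 bottleneck 7, total now 21
augment #5: 9→2→5→3 bottleneck 26, total now 47
augment #6: 9→4→5→3 bottleneck 4, total now 51
augment #7: 9→4→5→2→8→3 bottleneck 5, total now 56
augment #8: 9→6→5→2→8→3 bottleneck 9, total now 65

Maximum flow value: 65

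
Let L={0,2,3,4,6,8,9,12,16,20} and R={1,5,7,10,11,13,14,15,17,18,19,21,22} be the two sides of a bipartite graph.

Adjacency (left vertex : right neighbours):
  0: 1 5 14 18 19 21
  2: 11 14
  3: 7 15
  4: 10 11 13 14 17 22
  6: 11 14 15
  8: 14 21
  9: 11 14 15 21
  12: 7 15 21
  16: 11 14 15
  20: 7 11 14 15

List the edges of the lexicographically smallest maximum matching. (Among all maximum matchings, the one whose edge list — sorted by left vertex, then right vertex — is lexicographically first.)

Lex-smallest maximum matching: {(0,1), (2,11), (3,7), (4,10), (6,14), (8,21), (9,15)}

|M| = 7 (so the lex-smallest maximum matching has 7 edges)
process left vertices in ascending order; for each, take the smallest-labelled available neighbour that still permits 7 edges overall, or leave it unmatched if none does
lex-smallest matching: {0-1, 2-11, 3-7, 4-10, 6-14, 8-21, 9-15}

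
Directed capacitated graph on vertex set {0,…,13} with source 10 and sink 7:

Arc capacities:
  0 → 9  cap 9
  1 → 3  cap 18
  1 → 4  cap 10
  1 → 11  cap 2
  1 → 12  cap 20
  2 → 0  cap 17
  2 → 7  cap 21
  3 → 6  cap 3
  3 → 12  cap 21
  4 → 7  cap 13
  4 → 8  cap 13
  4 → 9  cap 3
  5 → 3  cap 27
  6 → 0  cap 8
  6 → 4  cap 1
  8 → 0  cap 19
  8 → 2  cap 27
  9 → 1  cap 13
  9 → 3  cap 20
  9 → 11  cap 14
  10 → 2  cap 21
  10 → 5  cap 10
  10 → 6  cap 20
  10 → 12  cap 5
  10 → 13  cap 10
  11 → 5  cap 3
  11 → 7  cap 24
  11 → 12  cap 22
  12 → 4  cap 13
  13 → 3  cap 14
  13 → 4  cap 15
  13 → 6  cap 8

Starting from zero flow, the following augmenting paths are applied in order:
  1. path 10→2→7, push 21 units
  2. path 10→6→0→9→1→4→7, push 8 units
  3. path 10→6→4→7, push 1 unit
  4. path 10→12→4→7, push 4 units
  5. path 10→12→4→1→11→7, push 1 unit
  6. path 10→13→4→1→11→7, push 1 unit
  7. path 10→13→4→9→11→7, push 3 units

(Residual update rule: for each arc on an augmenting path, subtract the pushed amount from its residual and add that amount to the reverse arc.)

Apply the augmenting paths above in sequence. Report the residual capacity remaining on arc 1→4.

after path 1 (10→2→7, push 21): res(1,4)=10
after path 2 (10→6→0→9→1→4→7, push 8): res(1,4)=2
after path 3 (10→6→4→7, push 1): res(1,4)=2
after path 4 (10→12→4→7, push 4): res(1,4)=2
after path 5 (10→12→4→1→11→7, push 1): res(1,4)=3
after path 6 (10→13→4→1→11→7, push 1): res(1,4)=4
after path 7 (10→13→4→9→11→7, push 3): res(1,4)=4

Residual capacity of (1,4): 4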